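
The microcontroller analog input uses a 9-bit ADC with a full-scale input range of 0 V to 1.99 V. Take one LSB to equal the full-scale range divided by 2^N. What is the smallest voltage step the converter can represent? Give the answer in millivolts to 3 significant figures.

3.89 mV

Span = 1.99 V.
There are 2^9 = 512 steps.
LSB = 1.99 V ÷ 2^9 = 1.99/512 V = 3.89 mV.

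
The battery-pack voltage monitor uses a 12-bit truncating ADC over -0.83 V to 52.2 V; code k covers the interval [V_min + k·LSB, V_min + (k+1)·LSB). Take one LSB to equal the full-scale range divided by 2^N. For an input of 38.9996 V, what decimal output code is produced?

3076

Range = 52.2 − (-0.83) = 53.03 V. LSB = 53.03 V / 2^12 ≈ 12.95 mV.
code = ⌊(V_in − V_min)/LSB⌋ = ⌊(V_in − V_min) × 2^12 / range⌋
     = ⌊(38.9996 − (-0.83)) × 4096 / 53.03⌋ = ⌊39.8296 × 4096/53.03⌋
     = ⌊3076.410⌋ = 3076.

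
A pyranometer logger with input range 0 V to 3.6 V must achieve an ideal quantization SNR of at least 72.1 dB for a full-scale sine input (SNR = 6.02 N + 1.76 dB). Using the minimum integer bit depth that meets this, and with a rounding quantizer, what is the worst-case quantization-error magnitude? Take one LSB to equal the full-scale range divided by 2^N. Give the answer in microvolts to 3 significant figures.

439 µV

Range is 3.6 V.
Required N = ⌈(72.1 − 1.76)/6.02⌉ = ⌈11.684⌉ = 12.
One LSB is 3.6 V / 4096 = 0.87891 mV.
|e|_max = LSB/2 = 439 µV.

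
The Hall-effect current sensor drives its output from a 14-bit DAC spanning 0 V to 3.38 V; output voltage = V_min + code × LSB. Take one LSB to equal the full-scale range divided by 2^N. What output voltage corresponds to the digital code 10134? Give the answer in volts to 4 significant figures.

2.091 V

Span = 3.38 V. LSB = 3.38 V / 2^14.
Output = V_min + (10134/16384) × range = 0 + 0.618530 × 3.38 V
      = 0 V + 2.09063 V = 2.09063 V.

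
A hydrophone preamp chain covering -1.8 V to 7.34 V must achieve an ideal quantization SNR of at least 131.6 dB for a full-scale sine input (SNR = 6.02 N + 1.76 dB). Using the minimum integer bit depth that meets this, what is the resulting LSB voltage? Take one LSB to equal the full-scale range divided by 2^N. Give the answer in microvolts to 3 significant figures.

2.18 µV

Span: 7.34 V − (-1.8 V) = 9.14 V.
Required N = ⌈(131.6 − 1.76)/6.02⌉ = ⌈21.568⌉ = 22.
Step size = 9.14/4194304 V = 2.18 µV.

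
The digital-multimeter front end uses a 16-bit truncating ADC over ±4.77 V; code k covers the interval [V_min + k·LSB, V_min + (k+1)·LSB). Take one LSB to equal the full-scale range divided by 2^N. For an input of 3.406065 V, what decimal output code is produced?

Range = 4.77 − (-4.77) = 9.54 V. LSB = 9.54 V / 2^16 ≈ 145.6 µV.
V_in − V_min = 3.406065 − (-4.77) = 8.176065 V.
Divide by LSB: 8.176065 × 65536/9.54 = 56166.3098.
Truncating gives code 56166.

56166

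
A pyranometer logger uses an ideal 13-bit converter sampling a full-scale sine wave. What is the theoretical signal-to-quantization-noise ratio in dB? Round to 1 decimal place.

80.0 dB

6.02(13) + 1.76 = 78.26 + 1.76 = 80.02 dB.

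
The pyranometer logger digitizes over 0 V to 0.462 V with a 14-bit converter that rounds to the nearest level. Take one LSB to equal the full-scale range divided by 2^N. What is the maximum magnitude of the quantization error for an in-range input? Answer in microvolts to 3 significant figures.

Span = 0.462 V.
LSB = 0.462 V / 2^14 = 28.198 µV.
A rounding quantizer has |error| ≤ LSB/2 = 14.1 µV.

14.1 µV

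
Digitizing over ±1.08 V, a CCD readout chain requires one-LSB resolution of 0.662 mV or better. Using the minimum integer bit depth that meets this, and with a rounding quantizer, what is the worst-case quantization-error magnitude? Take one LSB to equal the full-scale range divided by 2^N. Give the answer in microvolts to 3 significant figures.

The full-scale span is 1.08 − (-1.08) = 2.16 V.
2.16 V / 0.662 mV = 3263. Since 2^11 = 2048 and 2^12 = 4096, N = 12.
Step size = 2.16/4096 V = 0.52734 mV.
Half an LSB is 264 µV.

264 µV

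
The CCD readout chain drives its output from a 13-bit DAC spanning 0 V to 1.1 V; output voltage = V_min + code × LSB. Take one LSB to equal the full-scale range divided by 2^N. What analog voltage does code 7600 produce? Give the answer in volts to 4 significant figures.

1.021 V

Full-scale range = 1.1 V. LSB = 1.1 V / 2^13.
V_out = V_min + code × LSB = 0 V + 7600 × 1.1 V / 8192
      = 0 + 1.02051 = 1.02051 V.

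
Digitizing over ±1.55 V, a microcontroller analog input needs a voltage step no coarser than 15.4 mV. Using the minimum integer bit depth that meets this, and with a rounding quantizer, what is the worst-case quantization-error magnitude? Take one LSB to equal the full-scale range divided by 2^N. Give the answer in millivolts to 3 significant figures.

The full-scale span is 1.55 − (-1.55) = 3.1 V.
3.1 V / 15.4 mV = 201.3. Since 2^7 = 128 and 2^8 = 256, N = 8.
One LSB is 3.1 V / 256 = 12.109 mV.
Half an LSB is 6.05 mV.

6.05 mV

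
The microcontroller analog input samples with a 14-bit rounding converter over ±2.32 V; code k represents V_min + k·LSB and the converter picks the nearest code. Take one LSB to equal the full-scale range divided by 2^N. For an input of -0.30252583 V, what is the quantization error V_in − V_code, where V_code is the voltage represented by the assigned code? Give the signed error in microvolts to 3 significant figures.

The full-scale span is 2.32 − (-2.32) = 4.64 V. LSB = 4.64 V / 2^14 ≈ 283.2 µV.
(V_in − V_min)/LSB = (-0.30252583 − (-2.32)) × 16384/4.64 = 7123.7709 → nearest code k = 7124.
V_code = V_min + k × range/2^14 = -2.32 + 7124 × 4.64/16384 = -0.30246093750 V.
Error = V_in − V_code = -0.30252583 − (-0.30246093750) = −64.9 µV.

−64.9 µV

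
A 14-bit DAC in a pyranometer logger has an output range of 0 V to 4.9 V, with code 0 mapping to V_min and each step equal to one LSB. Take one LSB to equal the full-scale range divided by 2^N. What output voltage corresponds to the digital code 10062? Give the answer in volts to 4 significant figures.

3.009 V

Full-scale range = 4.9 V. LSB = 4.9 V / 2^14.
V_out = V_min + code × LSB = 0 V + 10062 × 4.9 V / 16384
      = 0 V + 3.00927 V = 3.00927 V.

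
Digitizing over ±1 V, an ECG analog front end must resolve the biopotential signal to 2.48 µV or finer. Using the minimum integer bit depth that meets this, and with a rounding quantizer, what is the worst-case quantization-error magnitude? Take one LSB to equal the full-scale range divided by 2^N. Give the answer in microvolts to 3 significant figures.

0.954 µV

Range = 1 − (-1) = 2 V.
Need 2^N ≥ 2 V / 2.48 µV = 806500 → N_min = 20.
LSB = 2 V / 2^20 = 1.9073 µV.
Half an LSB is 0.954 µV.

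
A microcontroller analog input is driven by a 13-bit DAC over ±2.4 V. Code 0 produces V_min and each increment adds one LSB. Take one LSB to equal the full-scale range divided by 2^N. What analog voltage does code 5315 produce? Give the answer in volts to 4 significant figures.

0.7143 V

The full-scale span is 2.4 − (-2.4) = 4.8 V. LSB = 4.8 V / 2^13.
V_out = V_min + code × LSB = -2.4 V + 5315 × 4.8 V / 8192
      = -2.4 V + 3.11426 V = 0.714258 V.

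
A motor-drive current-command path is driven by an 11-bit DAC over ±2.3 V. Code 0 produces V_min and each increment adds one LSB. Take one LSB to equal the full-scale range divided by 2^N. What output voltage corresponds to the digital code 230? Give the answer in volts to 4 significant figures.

-1.783 V

The full-scale span is 2.3 − (-2.3) = 4.6 V. LSB = 4.6 V / 2^11.
V_out = V_min + code × LSB = -2.3 V + 230 × 4.6 V / 2048
      = -2.3 + 0.516602 = -1.78340 V.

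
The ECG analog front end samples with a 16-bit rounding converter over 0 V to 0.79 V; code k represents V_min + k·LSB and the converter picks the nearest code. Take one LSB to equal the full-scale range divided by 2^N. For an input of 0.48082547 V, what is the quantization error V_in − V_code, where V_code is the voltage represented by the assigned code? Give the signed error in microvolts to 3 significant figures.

−2.17 µV

Span = 0.79 V. LSB = 0.79 V / 2^16 ≈ 12.05 µV.
(V_in − V_min)/LSB = (0.48082547 − (0)) × 65536/0.79 = 39887.8203 → nearest code k = 39888.
V_code = 0 + (39888/65536) × 0.79 = 0.48082763672 V.
V_in − V_code = 0.48082547 − (0.48082763672) = −2.17 µV.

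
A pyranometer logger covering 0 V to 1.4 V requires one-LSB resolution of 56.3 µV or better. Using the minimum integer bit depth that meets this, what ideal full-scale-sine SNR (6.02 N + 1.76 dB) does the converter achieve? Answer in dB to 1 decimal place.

Span = 1.4 V.
Need 2^N ≥ 1.4 V / 56.3 µV = 24870 → N_min = 15.
Ideal SNR at N = 15: 6.02·15 + 1.76 = 92.1 dB.

92.1 dB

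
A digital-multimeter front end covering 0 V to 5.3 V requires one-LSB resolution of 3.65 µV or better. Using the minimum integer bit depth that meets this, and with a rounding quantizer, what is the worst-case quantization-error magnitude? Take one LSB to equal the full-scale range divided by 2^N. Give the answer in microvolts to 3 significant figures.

1.26 µV

V_FS = 5.3 V.
Required number of levels: 5.3/3.65 µV = 1.4521e6; smallest N with 2^N ≥ that is 21.
LSB = 5.3 V / 2^21 = 2.5272 µV.
Half an LSB is 1.26 µV.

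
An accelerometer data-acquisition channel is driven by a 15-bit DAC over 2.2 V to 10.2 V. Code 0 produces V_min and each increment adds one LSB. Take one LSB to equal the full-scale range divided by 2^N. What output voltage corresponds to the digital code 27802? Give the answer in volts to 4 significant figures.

The full-scale span is 10.2 − (2.2) = 8 V. LSB = 8 V / 2^15.
V_out = V_min + code × LSB = 2.2 V + 27802 × 8 V / 32768
      = 2.2 + 6.78760 = 8.98760 V.

8.988 V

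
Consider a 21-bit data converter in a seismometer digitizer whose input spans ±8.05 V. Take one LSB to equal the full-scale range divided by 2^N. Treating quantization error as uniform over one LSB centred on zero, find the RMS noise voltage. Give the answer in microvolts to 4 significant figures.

Range = 8.05 − (-8.05) = 16.1 V.
Step size = 16.1/2097152 V = 7.67708 µV.
σ_q = LSB/√12 = 7.67708 µV/3.4641 = 2.216 µV.

2.216 µV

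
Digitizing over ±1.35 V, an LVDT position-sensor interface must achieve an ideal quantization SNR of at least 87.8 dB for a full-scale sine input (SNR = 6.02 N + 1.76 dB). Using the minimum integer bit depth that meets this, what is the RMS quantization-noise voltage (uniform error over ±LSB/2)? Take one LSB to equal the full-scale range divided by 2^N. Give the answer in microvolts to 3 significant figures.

The full-scale span is 1.35 − (-1.35) = 2.7 V.
Solving 6.02 N ≥ 87.8 − 1.76: N ≥ 14.292. Round up → N = 15.
One LSB is 2.7 V / 32768 = 82.397 µV.
RMS noise = LSB/√12 = 23.8 µV.

23.8 µV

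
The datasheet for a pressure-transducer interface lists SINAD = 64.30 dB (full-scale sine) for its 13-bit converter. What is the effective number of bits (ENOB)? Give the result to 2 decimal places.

ENOB = (64.30 − 1.76)/6.02 = 10.3887 bits.

10.39 bits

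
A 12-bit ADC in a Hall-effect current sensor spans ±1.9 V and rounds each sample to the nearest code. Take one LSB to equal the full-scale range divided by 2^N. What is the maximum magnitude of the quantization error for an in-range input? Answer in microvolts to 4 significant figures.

463.9 µV

The full-scale span is 1.9 − (-1.9) = 3.8 V.
Step size = 3.8/4096 V = 0.927734 mV.
Worst-case error for round-to-nearest is half an LSB: 463.9 µV.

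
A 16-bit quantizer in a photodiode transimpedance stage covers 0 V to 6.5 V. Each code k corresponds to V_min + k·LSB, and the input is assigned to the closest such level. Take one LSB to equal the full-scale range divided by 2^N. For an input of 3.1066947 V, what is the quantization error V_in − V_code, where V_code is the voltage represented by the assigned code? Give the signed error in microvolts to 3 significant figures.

+12.9 µV

Range is 6.5 V. LSB = 6.5 V / 2^16 ≈ 99.18 µV.
Position in LSBs: (3.1066947 − (0)) × 65536/6.5 = 31323.1298; rounding gives k = 31323.
V_code = V_min + k × range/2^16 = 0 + 31323 × 6.5/65536 = 3.1066818237 V.
V_in − V_code = 3.1066947 − (3.1066818237) = +12.9 µV.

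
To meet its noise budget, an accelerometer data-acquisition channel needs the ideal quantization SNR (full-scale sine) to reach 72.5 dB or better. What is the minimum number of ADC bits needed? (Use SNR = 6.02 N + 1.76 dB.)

12 bits

6.02 N + 1.76 ≥ 72.5 gives N ≥ 11.751, so the minimum integer is 12.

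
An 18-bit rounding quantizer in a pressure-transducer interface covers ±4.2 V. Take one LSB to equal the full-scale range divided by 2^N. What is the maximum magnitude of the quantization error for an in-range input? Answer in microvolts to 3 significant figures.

The full-scale span is 4.2 − (-4.2) = 8.4 V.
Step size = 8.4/262144 V = 32.043 µV.
Worst-case error for round-to-nearest is half an LSB: 16.0 µV.

16.0 µV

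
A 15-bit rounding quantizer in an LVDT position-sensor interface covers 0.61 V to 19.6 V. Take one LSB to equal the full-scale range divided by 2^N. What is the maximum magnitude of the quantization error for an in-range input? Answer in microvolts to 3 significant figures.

290 µV

The full-scale span is 19.6 − (0.61) = 18.99 V.
LSB = 18.99 V ÷ 2^15 = 18.99/32768 V = 0.57953 mV.
Worst-case error for round-to-nearest is half an LSB: 290 µV.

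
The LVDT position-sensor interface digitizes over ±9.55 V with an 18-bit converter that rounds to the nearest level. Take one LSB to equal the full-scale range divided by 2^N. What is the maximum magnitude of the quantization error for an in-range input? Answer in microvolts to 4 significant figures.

Span: 9.55 V − (-9.55 V) = 19.1 V.
LSB = 19.1 V / 2^18 = 72.8607 µV.
A rounding quantizer has |error| ≤ LSB/2 = 36.43 µV.

36.43 µV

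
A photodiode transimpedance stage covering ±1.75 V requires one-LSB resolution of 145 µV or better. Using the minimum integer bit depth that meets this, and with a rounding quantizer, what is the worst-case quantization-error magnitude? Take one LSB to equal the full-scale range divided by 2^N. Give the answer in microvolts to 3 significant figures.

53.4 µV

Range = 1.75 − (-1.75) = 3.5 V.
Levels needed ≥ 3.5/145 µV = 24140. 2^15 = 32768 suffices, so N_min = 15.
Step size = 3.5/32768 V = 106.81 µV.
|e|_max = LSB/2 = 53.4 µV.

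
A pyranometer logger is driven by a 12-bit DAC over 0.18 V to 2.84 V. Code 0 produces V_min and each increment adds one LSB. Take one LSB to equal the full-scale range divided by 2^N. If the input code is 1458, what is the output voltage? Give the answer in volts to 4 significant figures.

Full-scale range = 2.84 V − (0.18 V) = 2.66 V. LSB = 2.66 V / 2^12.
V_out = 0.18 + 1458 × (2.66/4096) V
      = 0.18 + 0.946846 = 1.12685 V.

1.127 V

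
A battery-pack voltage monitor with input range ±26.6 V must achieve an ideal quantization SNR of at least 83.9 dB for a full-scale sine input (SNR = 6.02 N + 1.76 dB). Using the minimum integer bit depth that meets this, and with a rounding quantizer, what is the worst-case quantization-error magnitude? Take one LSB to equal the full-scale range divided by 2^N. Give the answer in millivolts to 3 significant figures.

Range = 26.6 − (-26.6) = 53.2 V.
6.02 N + 1.76 ≥ 83.9 gives N ≥ 13.645, so the minimum integer is 14.
LSB = 53.2 V ÷ 2^14 = 53.2/16384 V = 3.2471 mV.
Max error for round-to-nearest is LSB/2 = 1.62 mV.

1.62 mV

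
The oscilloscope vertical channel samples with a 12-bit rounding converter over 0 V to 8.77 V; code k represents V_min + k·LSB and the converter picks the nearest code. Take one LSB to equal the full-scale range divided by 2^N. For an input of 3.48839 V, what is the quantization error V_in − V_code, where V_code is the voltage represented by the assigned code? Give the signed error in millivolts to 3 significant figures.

+0.516 mV

Full-scale range = 8.77 V. LSB = 8.77 V / 2^12 ≈ 2.141 mV.
(3.48839 − (0)) / LSB = 3.48839 × 4096/8.77 = 1629.2412. Nearest integer: k = 1629.
V_code = 0 + (1629/4096) × 8.77 = 3.487873535 V.
Error = V_in − V_code = 3.48839 − (3.487873535) = +0.516 mV.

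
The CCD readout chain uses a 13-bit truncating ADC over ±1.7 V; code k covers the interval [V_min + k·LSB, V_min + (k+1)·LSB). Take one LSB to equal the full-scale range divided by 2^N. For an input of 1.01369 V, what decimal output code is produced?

6538

The full-scale span is 1.7 − (-1.7) = 3.4 V. LSB = 3.4 V / 2^13 ≈ 415.0 µV.
(V_in − V_min) × 2^13/range = (1.01369 − (-1.7)) × 8192/3.4 = 6538.397.
Floor → code = 6538.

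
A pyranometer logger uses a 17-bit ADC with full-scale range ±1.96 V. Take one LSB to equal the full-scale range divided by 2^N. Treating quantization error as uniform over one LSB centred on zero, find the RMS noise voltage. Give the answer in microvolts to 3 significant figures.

8.63 µV

The full-scale span is 1.96 − (-1.96) = 3.92 V.
LSB = 3.92 V ÷ 2^17 = 3.92/131072 V = 29.907 µV.
RMS of a uniform error over width LSB is LSB/√12 = 8.63 µV.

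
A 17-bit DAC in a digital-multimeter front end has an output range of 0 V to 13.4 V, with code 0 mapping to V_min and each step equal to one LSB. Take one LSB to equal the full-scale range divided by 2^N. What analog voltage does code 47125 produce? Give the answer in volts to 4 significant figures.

4.818 V

Span = 13.4 V. LSB = 13.4 V / 2^17.
V_out = 0 + 47125 × (13.4/131072) V
      = 0 + 4.81777 = 4.81777 V.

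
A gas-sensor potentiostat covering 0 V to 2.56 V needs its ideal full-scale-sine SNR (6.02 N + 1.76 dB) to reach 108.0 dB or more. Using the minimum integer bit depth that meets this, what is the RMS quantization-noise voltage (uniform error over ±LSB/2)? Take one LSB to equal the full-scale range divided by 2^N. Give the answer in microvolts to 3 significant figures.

2.82 µV

Full-scale range = 2.56 V.
6.02 N + 1.76 ≥ 108.0 gives N ≥ 17.648, so the minimum integer is 18.
LSB = 2.56 V ÷ 2^18 = 2.56/262144 V = 9.7656 µV.
σ_q = LSB/√12 = 9.7656 µV/3.4641 = 2.82 µV.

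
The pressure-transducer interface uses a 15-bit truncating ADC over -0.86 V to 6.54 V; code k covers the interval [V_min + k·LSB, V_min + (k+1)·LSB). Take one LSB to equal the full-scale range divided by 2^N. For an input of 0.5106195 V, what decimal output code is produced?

The full-scale span is 6.54 − (-0.86) = 7.4 V. LSB = 7.4 V / 2^15 ≈ 225.8 µV.
V_in − V_min = 0.5106195 − (-0.86) = 1.3706195 V.
Divide by LSB: 1.3706195 × 32768/7.4 = 6069.2513.
Truncating gives code 6069.

6069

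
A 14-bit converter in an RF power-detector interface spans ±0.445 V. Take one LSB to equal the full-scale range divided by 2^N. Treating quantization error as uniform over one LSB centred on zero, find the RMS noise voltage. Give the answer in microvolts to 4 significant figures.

The full-scale span is 0.445 − (-0.445) = 0.89 V.
LSB = 0.89 V / 2^14 = 54.3213 µV.
For a uniform distribution on [−LSB/2, +LSB/2], V_rms = LSB/√12 = 54.3213 µV/3.4641 = 15.68 µV.

15.68 µV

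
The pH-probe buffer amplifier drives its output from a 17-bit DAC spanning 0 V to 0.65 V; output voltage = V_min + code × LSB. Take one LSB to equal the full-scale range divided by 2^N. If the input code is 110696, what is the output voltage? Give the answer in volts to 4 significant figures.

Full-scale range = 0.65 V. LSB = 0.65 V / 2^17.
V_out = 0 + 110696 × (0.65/131072) V
      = 0 + 0.548953 = 0.548953 V.

0.5490 V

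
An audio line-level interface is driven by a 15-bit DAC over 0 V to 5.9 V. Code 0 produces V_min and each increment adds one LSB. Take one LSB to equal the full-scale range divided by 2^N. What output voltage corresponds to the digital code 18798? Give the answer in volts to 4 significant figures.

3.385 V

V_FS = 5.9 V. LSB = 5.9 V / 2^15.
V_out = V_min + code × LSB = 0 V + 18798 × 5.9 V / 32768
      = 0 V + 3.38465 V = 3.38465 V.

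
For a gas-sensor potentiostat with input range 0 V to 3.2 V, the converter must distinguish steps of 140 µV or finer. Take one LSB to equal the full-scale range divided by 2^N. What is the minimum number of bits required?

15 bits

Range is 3.2 V.
Levels needed ≥ 3.2/140 µV = 22860. 2^15 = 32768 suffices, so N_min = 15.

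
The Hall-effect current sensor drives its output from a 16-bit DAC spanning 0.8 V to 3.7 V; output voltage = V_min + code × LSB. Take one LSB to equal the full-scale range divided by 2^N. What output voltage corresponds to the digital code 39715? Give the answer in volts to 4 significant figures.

The full-scale span is 3.7 − (0.8) = 2.9 V. LSB = 2.9 V / 2^16.
Output = V_min + (39715/65536) × range = 0.8 + 0.606003 × 2.9 V
      = 0.8 + 1.75741 = 2.55741 V.

2.557 V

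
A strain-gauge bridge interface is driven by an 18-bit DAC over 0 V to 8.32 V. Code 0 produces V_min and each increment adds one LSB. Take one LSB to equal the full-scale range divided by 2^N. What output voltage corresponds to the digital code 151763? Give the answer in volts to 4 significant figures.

4.817 V

V_FS = 8.32 V. LSB = 8.32 V / 2^18.
V_out = 0 + 151763 × (8.32/262144) V
      = 0 V + 4.81670 V = 4.81670 V.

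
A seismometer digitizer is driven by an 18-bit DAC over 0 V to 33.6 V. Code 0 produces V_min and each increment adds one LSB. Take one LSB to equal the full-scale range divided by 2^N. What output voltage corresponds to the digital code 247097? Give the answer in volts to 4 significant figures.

31.67 V

Full-scale range = 33.6 V. LSB = 33.6 V / 2^18.
V_out = 0 + 247097 × (33.6/262144) V
      = 0 + 31.6714 = 31.6714 V.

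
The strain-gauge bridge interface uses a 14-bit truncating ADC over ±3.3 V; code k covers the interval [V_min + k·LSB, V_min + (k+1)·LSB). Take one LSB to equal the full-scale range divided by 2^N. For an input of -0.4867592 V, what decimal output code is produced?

The full-scale span is 3.3 − (-3.3) = 6.6 V. LSB = 6.6 V / 2^14 ≈ 402.8 µV.
code = ⌊(V_in − V_min)/LSB⌋ = ⌊(V_in − V_min) × 2^14 / range⌋
     = ⌊(-0.4867592 − (-3.3)) × 16384 / 6.6⌋ = ⌊2.8132408 × 16384/6.6⌋
     = ⌊6983.657⌋ = 6983.

6983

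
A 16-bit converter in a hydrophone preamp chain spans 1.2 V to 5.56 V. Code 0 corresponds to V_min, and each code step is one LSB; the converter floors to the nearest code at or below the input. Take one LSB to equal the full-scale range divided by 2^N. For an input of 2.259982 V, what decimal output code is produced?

15932

Span: 5.56 V − (1.2 V) = 4.36 V. LSB = 4.36 V / 2^16 ≈ 66.53 µV.
V_in − V_min = 2.259982 − (1.2) = 1.059982 V.
Divide by LSB: 1.059982 × 65536/4.36 = 15932.7937.
Truncating gives code 15932.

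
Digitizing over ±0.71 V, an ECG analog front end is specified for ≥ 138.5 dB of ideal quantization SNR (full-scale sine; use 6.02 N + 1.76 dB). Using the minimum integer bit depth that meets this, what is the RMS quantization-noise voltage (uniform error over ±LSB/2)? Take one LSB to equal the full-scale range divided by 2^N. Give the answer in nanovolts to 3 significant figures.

48.9 nV

Full-scale range = 0.71 V − (-0.71 V) = 1.42 V.
6.02 N + 1.76 ≥ 138.5 gives N ≥ 22.714, so the minimum integer is 23.
One LSB is 1.42 V / 8388608 = 169.28 nV.
V_rms = LSB/√12 = 48.9 nV.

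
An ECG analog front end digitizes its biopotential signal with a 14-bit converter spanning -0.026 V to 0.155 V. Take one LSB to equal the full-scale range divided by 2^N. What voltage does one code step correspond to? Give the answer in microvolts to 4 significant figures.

The full-scale span is 0.155 − (-0.026) = 0.181 V.
There are 2^14 = 16384 steps.
LSB = 0.181 V ÷ 2^14 = 0.181/16384 V = 11.05 µV.

11.05 µV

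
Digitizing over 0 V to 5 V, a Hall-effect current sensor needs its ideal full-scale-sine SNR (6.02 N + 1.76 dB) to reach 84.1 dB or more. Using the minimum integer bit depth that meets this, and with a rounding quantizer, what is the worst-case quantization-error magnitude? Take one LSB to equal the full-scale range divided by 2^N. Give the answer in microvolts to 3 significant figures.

Span = 5 V.
Required N = ⌈(84.1 − 1.76)/6.02⌉ = ⌈13.678⌉ = 14.
LSB = 5 V / 2^14 = 305.18 µV.
Max error for round-to-nearest is LSB/2 = 153 µV.

153 µV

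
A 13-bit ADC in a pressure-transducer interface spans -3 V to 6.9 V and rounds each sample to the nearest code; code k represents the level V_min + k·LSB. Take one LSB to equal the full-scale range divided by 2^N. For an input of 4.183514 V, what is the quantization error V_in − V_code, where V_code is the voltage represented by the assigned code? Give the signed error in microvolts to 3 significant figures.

The full-scale span is 6.9 − (-3) = 9.9 V. LSB = 9.9 V / 2^13 ≈ 1.208 mV.
Position in LSBs: (4.183514 − (-3)) × 8192/9.9 = 5944.1764; rounding gives k = 5944.
V_code = -3 + (5944/8192) × 9.9 = 4.183300781 V.
Error = V_in − V_code = 4.183514 − (4.183300781) = +213 µV.

+213 µV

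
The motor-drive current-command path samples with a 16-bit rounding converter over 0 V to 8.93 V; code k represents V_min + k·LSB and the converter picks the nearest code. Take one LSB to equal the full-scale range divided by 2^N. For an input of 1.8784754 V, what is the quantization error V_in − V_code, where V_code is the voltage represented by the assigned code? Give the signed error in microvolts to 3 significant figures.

−18.6 µV

Full-scale range = 8.93 V. LSB = 8.93 V / 2^16 ≈ 136.3 µV.
(V_in − V_min)/LSB = (1.8784754 − (0)) × 65536/8.93 = 13785.8638 → nearest code k = 13786.
V_code = V_min + k × range/2^16 = 0 + 13786 × 8.93/65536 = 1.8784939575 V.
e = 1.8784754 − (1.8784939575) = −18.6 µV.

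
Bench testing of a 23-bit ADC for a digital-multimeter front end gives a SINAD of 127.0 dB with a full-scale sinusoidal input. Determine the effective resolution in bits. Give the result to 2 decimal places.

20.80 bits

ENOB = (SINAD − 1.76) / 6.02 = (127.0 − 1.76) / 6.02 = 125.24 / 6.02 = 20.8040.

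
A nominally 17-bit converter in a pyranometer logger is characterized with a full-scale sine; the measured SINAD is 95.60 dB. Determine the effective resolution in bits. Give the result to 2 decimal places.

15.59 bits

Inverting SNR = 6.02 N + 1.76: N_eff = (95.60 − 1.76)/6.02 = 15.5880.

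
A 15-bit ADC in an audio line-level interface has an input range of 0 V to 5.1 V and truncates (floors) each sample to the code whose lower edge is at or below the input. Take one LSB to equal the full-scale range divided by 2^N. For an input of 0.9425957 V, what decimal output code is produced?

6056

Span = 5.1 V. LSB = 5.1 V / 2^15 ≈ 155.6 µV.
(V_in − V_min) × 2^15/range = (0.9425957 − (0)) × 32768/5.1 = 6056.270.
Floor → code = 6056.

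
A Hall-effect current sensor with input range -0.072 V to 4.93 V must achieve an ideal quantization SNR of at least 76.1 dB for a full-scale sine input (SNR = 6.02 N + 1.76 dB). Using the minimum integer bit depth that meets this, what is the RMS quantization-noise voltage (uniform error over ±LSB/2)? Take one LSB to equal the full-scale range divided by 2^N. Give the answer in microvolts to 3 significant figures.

176 µV

Full-scale range = 4.93 V − (-0.072 V) = 5.002 V.
Required N = ⌈(76.1 − 1.76)/6.02⌉ = ⌈12.349⌉ = 13.
One LSB is 5.002 V / 8192 = 0.61060 mV.
V_rms = LSB/√12 = 176 µV.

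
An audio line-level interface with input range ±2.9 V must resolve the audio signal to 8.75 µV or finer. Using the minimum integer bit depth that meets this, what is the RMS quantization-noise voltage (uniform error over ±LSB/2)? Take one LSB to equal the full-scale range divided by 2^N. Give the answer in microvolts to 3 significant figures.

1.60 µV

The full-scale span is 2.9 − (-2.9) = 5.8 V.
Levels needed ≥ 5.8/8.75 µV = 662900. 2^20 = 1048576 suffices, so N_min = 20.
One LSB is 5.8 V / 1048576 = 5.5313 µV.
RMS noise = LSB/√12 = 1.60 µV.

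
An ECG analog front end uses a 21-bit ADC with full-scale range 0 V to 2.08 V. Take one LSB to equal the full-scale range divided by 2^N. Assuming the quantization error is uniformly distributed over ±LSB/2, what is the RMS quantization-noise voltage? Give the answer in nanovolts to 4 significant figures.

Span = 2.08 V.
LSB = 2.08 V ÷ 2^21 = 2.08/2097152 V = 0.991821 µV.
σ_q = LSB/√12 = 0.991821 µV/3.4641 = 286.3 nV.

286.3 nV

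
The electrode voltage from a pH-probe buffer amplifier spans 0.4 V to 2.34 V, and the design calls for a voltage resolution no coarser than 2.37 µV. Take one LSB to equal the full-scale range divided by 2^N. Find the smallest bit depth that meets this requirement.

Range = 2.34 − (0.4) = 1.94 V.
Need 2^N ≥ 1.94 V / 2.37 µV = 818600 → N_min = 20.

20 bits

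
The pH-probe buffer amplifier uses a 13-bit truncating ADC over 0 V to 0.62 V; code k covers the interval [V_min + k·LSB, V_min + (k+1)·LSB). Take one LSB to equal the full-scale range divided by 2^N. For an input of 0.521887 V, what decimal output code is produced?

Range is 0.62 V. LSB = 0.62 V / 2^13 ≈ 75.68 µV.
V_in − V_min = 0.521887 − (0) = 0.521887 V.
Divide by LSB: 0.521887 × 8192/0.62 = 6895.6424.
Truncating gives code 6895.

6895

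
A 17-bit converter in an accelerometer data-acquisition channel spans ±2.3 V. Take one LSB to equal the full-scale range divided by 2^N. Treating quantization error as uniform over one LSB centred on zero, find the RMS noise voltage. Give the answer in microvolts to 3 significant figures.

10.1 µV

Range = 2.3 − (-2.3) = 4.6 V.
Step size = 4.6/131072 V = 35.095 µV.
σ_q = LSB/√12 = 35.095 µV/3.4641 = 10.1 µV.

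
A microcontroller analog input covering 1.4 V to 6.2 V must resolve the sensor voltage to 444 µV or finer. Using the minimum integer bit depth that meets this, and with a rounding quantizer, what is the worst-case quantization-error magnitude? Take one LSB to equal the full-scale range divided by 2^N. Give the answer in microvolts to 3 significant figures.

146 µV

The full-scale span is 6.2 − (1.4) = 4.8 V.
Required number of levels: 4.8/444 µV = 10811; smallest N with 2^N ≥ that is 14.
Step size = 4.8/16384 V = 292.97 µV.
|e|_max = LSB/2 = 146 µV.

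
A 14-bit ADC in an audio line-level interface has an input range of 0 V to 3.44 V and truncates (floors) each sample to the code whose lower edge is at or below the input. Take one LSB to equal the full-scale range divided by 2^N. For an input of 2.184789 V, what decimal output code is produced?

10405

Range is 3.44 V. LSB = 3.44 V / 2^14 ≈ 210.0 µV.
(V_in − V_min) × 2^14/range = (2.184789 − (0)) × 16384/3.44 = 10405.693.
Floor → code = 10405.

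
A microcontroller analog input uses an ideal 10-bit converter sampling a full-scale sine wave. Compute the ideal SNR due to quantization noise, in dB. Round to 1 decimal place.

62.0 dB

6.02(10) + 1.76 = 60.20 + 1.76 = 61.96 dB.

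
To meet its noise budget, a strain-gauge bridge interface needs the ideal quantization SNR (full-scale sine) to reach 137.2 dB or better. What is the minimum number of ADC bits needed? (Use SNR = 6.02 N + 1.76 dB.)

23 bits

Required N = ⌈(137.2 − 1.76)/6.02⌉ = ⌈22.498⌉ = 23.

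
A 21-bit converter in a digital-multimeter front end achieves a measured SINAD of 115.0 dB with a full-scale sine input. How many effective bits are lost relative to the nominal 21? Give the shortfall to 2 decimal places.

Effective bits = (115.0 − 1.76)/6.02 = 18.8106.
21 − 18.8106 = 2.19 bits below nominal.

2.19 bits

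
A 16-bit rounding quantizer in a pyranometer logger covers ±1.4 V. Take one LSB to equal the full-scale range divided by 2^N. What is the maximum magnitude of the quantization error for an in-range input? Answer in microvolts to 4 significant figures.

21.36 µV

Range = 1.4 − (-1.4) = 2.8 V.
Step size = 2.8/65536 V = 42.7246 µV.
|e|_max = LSB/2 = 21.36 µV.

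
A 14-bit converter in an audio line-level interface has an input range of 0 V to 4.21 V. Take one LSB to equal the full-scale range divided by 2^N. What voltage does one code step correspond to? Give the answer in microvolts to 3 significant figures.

257 µV

V_FS = 4.21 V.
There are 2^14 = 16384 steps.
LSB = 4.21 V ÷ 2^14 = 4.21/16384 V = 257 µV.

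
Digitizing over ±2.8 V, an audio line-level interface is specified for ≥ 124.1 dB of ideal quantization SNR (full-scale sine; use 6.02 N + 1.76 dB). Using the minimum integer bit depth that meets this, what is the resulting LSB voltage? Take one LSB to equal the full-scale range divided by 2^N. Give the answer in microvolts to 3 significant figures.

The full-scale span is 2.8 − (-2.8) = 5.6 V.
Required N = ⌈(124.1 − 1.76)/6.02⌉ = ⌈20.322⌉ = 21.
LSB = 5.6 V ÷ 2^21 = 5.6/2097152 V = 2.67 µV.

2.67 µV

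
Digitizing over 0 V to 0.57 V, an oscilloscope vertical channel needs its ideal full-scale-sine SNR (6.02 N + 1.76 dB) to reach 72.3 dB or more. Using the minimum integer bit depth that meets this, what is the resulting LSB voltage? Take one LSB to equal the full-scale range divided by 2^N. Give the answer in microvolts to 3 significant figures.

139 µV

V_FS = 0.57 V.
Required N = ⌈(72.3 − 1.76)/6.02⌉ = ⌈11.718⌉ = 12.
LSB = 0.57 V / 2^12 = 139 µV.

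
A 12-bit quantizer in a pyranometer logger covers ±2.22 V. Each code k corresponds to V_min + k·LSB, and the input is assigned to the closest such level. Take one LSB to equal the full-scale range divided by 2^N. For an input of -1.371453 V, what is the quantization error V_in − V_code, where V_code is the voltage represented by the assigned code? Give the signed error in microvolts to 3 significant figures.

−213 µV

The full-scale span is 2.22 − (-2.22) = 4.44 V. LSB = 4.44 V / 2^12 ≈ 1.084 mV.
(-1.371453 − (-2.22)) / LSB = 0.848547 × 4096/4.44 = 782.8037. Nearest integer: k = 783.
V_code = -2.22 + (783/4096) × 4.44 = -1.371240234 V.
Error = V_in − V_code = -1.371453 − (-1.371240234) = −213 µV.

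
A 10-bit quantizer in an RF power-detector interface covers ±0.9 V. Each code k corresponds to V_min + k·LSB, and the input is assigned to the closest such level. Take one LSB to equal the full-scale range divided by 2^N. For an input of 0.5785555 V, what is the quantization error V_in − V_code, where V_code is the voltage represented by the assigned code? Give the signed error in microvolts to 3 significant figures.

Range = 0.9 − (-0.9) = 1.8 V. LSB = 1.8 V / 2^10 ≈ 1.758 mV.
(0.5785555 − (-0.9)) / LSB = 1.4785555 × 1024/1.8 = 841.1338. Nearest integer: k = 841.
Reconstructed level: -0.9 + 841 × 1.8/1024 V = 0.5783203125 V.
Error = V_in − V_code = 0.5785555 − (0.5783203125) = +235 µV.

+235 µV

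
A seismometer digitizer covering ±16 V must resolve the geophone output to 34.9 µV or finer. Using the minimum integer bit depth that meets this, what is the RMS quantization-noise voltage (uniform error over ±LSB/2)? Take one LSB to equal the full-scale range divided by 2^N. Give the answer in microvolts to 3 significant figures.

Span: 16 V − (-16 V) = 32 V.
Levels needed ≥ 32/34.9 µV = 916900. 2^20 = 1048576 suffices, so N_min = 20.
LSB = 32 V ÷ 2^20 = 32/1048576 V = 30.518 µV.
σ_q = LSB/√12 = 30.518 µV/3.4641 = 8.81 µV.

8.81 µV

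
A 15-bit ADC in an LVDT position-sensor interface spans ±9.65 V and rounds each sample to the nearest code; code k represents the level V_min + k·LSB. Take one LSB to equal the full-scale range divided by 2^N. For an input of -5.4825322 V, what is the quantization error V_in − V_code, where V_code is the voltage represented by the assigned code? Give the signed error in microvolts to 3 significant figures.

Span: 9.65 V − (-9.65 V) = 19.3 V. LSB = 19.3 V / 2^15 ≈ 0.5890 mV.
(-5.4825322 − (-9.65)) / LSB = 4.1674678 × 32768/19.3 = 7075.6262. Nearest integer: k = 7076.
Reconstructed level: -9.65 + 7076 × 19.3/32768 V = -5.4823120117 V.
e = -5.4825322 − (-5.4823120117) = −220 µV.

−220 µV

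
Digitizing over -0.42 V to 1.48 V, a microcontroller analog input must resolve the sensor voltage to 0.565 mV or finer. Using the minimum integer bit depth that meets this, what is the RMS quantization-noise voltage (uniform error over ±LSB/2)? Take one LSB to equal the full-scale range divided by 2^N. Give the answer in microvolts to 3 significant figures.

The full-scale span is 1.48 − (-0.42) = 1.9 V.
Levels needed ≥ 1.9/0.565 mV = 3363. 2^12 = 4096 suffices, so N_min = 12.
LSB = 1.9 V ÷ 2^12 = 1.9/4096 V = 463.87 µV.
σ_q = LSB/√12 = 463.87 µV/3.4641 = 134 µV.

134 µV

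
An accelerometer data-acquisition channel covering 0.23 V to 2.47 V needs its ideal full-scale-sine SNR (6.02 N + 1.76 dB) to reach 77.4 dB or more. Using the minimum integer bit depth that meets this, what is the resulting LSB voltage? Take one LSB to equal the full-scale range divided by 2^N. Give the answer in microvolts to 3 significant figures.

273 µV

The full-scale span is 2.47 − (0.23) = 2.24 V.
Solving 6.02 N ≥ 77.4 − 1.76: N ≥ 12.565. Round up → N = 13.
LSB = 2.24 V ÷ 2^13 = 2.24/8192 V = 273 µV.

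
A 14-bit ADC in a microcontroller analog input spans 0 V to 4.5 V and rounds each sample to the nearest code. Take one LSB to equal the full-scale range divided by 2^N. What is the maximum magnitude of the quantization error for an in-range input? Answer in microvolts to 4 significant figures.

137.3 µV

Full-scale range = 4.5 V.
LSB = 4.5 V / 2^14 = 274.658 µV.
A rounding quantizer has |error| ≤ LSB/2 = 137.3 µV.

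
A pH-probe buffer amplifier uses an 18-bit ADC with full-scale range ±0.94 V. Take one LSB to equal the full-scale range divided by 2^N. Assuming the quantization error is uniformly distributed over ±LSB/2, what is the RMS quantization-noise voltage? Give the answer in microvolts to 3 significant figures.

Range = 0.94 − (-0.94) = 1.88 V.
One LSB is 1.88 V / 262144 = 7.1716 µV.
σ_q = LSB/√12 = 7.1716 µV/3.4641 = 2.07 µV.

2.07 µV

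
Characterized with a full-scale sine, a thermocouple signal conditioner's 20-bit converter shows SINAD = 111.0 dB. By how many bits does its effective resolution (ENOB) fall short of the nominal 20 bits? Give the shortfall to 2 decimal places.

N_eff = (111.0 − 1.76)/6.02 = 18.1462 bits.
Lost resolution: 20 − 18.1462 = 1.8538 bits.

1.85 bits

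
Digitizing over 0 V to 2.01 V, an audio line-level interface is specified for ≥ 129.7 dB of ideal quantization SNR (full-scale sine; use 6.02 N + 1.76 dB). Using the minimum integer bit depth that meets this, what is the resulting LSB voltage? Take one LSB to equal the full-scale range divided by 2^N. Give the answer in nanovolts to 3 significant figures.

479 nV

Full-scale range = 2.01 V.
N ≥ (129.7 − 1.76)/6.02 = 21.252 → N_min = 22.
LSB = 2.01 V ÷ 2^22 = 2.01/4194304 V = 479 nV.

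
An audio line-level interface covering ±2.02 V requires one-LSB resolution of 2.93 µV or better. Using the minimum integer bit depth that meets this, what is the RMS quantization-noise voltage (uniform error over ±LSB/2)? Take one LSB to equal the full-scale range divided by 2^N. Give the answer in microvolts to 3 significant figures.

0.556 µV

Range = 2.02 − (-2.02) = 4.04 V.
Required number of levels: 4.04/2.93 µV = 1.3788e6; smallest N with 2^N ≥ that is 21.
LSB = 4.04 V / 2^21 = 1.9264 µV.
RMS noise = LSB/√12 = 0.556 µV.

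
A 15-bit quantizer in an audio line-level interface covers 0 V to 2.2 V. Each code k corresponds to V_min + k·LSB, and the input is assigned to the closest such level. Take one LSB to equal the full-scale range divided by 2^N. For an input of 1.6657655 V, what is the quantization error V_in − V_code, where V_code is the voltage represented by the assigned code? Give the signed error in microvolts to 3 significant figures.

V_FS = 2.2 V. LSB = 2.2 V / 2^15 ≈ 67.14 µV.
(1.6657655 − (0)) / LSB = 1.6657655 × 32768/2.2 = 24810.8200. Nearest integer: k = 24811.
V_code = V_min + k × range/2^15 = 0 + 24811 × 2.2/32768 = 1.6657775879 V.
e = 1.6657655 − (1.6657775879) = −12.1 µV.

−12.1 µV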